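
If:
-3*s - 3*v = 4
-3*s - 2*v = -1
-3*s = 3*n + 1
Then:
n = -4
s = 11/3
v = -5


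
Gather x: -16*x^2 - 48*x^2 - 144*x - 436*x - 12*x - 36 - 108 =-64*x^2 - 592*x - 144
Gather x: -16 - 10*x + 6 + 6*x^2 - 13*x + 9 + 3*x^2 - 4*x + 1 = 9*x^2 - 27*x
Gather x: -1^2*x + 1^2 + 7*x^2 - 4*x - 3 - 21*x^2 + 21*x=-14*x^2 + 16*x - 2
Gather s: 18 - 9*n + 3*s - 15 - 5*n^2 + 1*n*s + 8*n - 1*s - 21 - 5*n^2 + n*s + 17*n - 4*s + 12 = -10*n^2 + 16*n + s*(2*n - 2) - 6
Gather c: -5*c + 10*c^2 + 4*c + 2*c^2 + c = 12*c^2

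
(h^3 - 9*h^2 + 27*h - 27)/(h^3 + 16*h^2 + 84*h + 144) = (h^3 - 9*h^2 + 27*h - 27)/(h^3 + 16*h^2 + 84*h + 144)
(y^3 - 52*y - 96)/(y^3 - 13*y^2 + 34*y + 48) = (y^2 + 8*y + 12)/(y^2 - 5*y - 6)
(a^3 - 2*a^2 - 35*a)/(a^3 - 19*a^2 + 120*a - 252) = a*(a + 5)/(a^2 - 12*a + 36)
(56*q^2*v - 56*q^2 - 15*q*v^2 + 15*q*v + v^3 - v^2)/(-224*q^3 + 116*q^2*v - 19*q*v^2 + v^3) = (1 - v)/(4*q - v)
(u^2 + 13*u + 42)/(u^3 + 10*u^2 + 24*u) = (u + 7)/(u*(u + 4))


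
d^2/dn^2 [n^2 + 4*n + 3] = 2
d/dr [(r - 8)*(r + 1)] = 2*r - 7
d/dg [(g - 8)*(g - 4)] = 2*g - 12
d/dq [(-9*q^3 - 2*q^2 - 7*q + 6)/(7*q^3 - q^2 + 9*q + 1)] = (23*q^4 - 64*q^3 - 178*q^2 + 8*q - 61)/(49*q^6 - 14*q^5 + 127*q^4 - 4*q^3 + 79*q^2 + 18*q + 1)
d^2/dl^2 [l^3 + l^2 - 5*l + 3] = 6*l + 2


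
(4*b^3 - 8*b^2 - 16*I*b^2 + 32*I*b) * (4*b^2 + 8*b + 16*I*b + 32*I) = 16*b^5 + 192*b^3 - 1024*b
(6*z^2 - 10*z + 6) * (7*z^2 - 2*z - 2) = 42*z^4 - 82*z^3 + 50*z^2 + 8*z - 12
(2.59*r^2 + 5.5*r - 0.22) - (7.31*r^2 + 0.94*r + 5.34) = -4.72*r^2 + 4.56*r - 5.56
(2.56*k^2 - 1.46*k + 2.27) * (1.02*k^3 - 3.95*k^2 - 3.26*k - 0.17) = 2.6112*k^5 - 11.6012*k^4 - 0.263199999999999*k^3 - 4.6421*k^2 - 7.152*k - 0.3859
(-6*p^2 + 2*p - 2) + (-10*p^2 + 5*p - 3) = -16*p^2 + 7*p - 5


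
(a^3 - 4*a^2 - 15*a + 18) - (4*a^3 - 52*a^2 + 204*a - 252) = -3*a^3 + 48*a^2 - 219*a + 270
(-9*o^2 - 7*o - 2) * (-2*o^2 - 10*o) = 18*o^4 + 104*o^3 + 74*o^2 + 20*o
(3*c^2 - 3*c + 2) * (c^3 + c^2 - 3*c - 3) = 3*c^5 - 10*c^3 + 2*c^2 + 3*c - 6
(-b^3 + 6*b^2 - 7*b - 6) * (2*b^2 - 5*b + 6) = -2*b^5 + 17*b^4 - 50*b^3 + 59*b^2 - 12*b - 36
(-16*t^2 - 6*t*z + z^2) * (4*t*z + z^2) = -64*t^3*z - 40*t^2*z^2 - 2*t*z^3 + z^4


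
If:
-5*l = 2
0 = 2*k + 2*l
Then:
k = 2/5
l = -2/5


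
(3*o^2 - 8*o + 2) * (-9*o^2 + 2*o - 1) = -27*o^4 + 78*o^3 - 37*o^2 + 12*o - 2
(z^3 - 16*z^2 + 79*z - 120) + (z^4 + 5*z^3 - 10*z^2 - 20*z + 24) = z^4 + 6*z^3 - 26*z^2 + 59*z - 96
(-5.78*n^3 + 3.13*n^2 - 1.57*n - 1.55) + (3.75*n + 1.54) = -5.78*n^3 + 3.13*n^2 + 2.18*n - 0.01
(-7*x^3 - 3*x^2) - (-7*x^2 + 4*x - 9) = -7*x^3 + 4*x^2 - 4*x + 9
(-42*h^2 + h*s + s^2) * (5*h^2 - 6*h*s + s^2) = -210*h^4 + 257*h^3*s - 43*h^2*s^2 - 5*h*s^3 + s^4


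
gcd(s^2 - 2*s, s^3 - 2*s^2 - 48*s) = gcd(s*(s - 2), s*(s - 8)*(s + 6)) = s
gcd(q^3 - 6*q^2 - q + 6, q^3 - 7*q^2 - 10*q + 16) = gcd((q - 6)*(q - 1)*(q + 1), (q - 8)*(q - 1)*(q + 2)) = q - 1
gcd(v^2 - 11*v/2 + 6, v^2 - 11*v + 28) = v - 4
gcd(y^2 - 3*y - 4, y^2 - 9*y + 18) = 1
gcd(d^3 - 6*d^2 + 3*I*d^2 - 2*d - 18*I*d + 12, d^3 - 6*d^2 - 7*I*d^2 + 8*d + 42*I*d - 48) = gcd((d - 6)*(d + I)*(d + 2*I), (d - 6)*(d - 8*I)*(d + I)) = d^2 + d*(-6 + I) - 6*I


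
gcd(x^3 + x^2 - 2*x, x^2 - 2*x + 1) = x - 1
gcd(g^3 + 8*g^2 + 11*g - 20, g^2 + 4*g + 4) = 1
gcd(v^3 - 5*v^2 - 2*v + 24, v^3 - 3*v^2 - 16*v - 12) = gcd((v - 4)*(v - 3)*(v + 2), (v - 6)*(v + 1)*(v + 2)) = v + 2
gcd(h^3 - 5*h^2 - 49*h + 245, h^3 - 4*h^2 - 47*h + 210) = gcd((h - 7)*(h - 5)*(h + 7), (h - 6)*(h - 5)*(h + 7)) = h^2 + 2*h - 35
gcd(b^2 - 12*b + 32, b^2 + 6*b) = 1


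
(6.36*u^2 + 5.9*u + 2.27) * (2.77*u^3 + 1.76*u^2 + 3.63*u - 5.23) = 17.6172*u^5 + 27.5366*u^4 + 39.7587*u^3 - 7.8506*u^2 - 22.6169*u - 11.8721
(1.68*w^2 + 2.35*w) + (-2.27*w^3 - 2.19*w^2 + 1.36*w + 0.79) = -2.27*w^3 - 0.51*w^2 + 3.71*w + 0.79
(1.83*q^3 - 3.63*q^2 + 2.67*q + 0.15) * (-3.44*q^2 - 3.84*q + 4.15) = -6.2952*q^5 + 5.46*q^4 + 12.3489*q^3 - 25.8333*q^2 + 10.5045*q + 0.6225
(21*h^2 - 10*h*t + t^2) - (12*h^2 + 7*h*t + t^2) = 9*h^2 - 17*h*t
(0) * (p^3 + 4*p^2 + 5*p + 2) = 0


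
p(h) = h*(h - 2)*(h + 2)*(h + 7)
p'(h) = h*(h - 2)*(h + 2) + h*(h - 2)*(h + 7) + h*(h + 2)*(h + 7) + (h - 2)*(h + 2)*(h + 7) = 4*h^3 + 21*h^2 - 8*h - 28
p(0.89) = -22.53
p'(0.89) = -15.67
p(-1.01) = 18.03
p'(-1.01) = -2.62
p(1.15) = -25.09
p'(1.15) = -3.34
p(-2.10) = -4.22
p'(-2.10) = 44.37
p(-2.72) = -39.56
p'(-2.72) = 68.63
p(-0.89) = 17.44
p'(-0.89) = -7.07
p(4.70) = 994.77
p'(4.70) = 813.58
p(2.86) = 117.86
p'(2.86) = 214.47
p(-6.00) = -192.00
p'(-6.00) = -88.00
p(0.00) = 0.00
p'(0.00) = -28.00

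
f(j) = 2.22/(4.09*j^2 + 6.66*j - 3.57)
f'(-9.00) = 0.00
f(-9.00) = 0.01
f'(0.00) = -1.16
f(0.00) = -0.62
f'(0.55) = -14.00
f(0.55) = 1.67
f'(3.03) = -0.02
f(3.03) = 0.04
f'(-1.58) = 0.92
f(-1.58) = -0.57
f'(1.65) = -0.13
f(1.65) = 0.12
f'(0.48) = -72.56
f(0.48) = 3.90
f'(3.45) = -0.02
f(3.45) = 0.03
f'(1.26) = -0.29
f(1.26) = 0.20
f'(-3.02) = 0.22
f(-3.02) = 0.16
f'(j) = 2.22*(-8.18*j - 6.66)/(4.09*j^2 + 6.66*j - 3.57)^2 = (-18.1596*j - 14.7852)/(4.09*j^2 + 6.66*j - 3.57)^2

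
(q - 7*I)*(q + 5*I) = q^2 - 2*I*q + 35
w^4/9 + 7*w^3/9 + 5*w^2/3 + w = w*(w/3 + 1/3)*(w/3 + 1)*(w + 3)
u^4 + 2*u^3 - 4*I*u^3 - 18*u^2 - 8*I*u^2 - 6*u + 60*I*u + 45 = (u - 3)*(u + 5)*(u - 3*I)*(u - I)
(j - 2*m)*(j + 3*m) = j^2 + j*m - 6*m^2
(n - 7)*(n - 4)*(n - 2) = n^3 - 13*n^2 + 50*n - 56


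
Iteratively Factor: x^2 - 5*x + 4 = (x - 1)*(x - 4)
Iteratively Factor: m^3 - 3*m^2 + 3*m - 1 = (m - 1)*(m^2 - 2*m + 1) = (m - 1)^2*(m - 1)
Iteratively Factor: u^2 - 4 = (u - 2)*(u + 2)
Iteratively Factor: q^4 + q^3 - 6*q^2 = (q - 2)*(q^3 + 3*q^2) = q*(q - 2)*(q^2 + 3*q) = q^2*(q - 2)*(q + 3)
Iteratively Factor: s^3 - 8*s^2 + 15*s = (s - 3)*(s^2 - 5*s) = (s - 5)*(s - 3)*(s)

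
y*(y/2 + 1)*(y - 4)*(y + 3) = y^4/2 + y^3/2 - 7*y^2 - 12*y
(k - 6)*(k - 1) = k^2 - 7*k + 6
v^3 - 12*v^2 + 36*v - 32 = (v - 8)*(v - 2)^2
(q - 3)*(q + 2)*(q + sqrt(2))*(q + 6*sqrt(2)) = q^4 - q^3 + 7*sqrt(2)*q^3 - 7*sqrt(2)*q^2 + 6*q^2 - 42*sqrt(2)*q - 12*q - 72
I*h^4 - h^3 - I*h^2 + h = h*(h - 1)*(h + I)*(I*h + I)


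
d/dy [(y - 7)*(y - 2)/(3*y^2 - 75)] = (3*y^2 - 26*y + 75)/(y^4 - 50*y^2 + 625)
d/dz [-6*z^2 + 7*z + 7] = 7 - 12*z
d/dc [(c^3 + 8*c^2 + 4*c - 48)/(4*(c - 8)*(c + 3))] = (c^4 - 10*c^3 - 116*c^2 - 288*c - 336)/(4*(c^4 - 10*c^3 - 23*c^2 + 240*c + 576))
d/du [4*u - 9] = 4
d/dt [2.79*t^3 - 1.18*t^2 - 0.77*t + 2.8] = 8.37*t^2 - 2.36*t - 0.77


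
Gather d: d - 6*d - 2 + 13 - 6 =5 - 5*d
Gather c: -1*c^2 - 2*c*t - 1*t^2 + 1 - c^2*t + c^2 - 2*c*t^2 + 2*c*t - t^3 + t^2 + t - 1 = -c^2*t - 2*c*t^2 - t^3 + t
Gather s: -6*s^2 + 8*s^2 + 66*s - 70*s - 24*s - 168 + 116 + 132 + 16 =2*s^2 - 28*s + 96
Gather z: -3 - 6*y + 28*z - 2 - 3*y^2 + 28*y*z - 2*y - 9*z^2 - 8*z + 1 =-3*y^2 - 8*y - 9*z^2 + z*(28*y + 20) - 4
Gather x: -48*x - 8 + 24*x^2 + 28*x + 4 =24*x^2 - 20*x - 4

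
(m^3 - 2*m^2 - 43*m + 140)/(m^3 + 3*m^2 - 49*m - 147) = (m^2 - 9*m + 20)/(m^2 - 4*m - 21)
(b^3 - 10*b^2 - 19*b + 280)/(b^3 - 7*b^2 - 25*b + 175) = (b - 8)/(b - 5)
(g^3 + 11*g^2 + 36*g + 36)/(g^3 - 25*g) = (g^3 + 11*g^2 + 36*g + 36)/(g*(g^2 - 25))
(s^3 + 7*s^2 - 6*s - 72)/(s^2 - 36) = (s^2 + s - 12)/(s - 6)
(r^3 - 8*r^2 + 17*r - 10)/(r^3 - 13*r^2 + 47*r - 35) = (r - 2)/(r - 7)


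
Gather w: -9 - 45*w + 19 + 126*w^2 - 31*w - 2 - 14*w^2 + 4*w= 112*w^2 - 72*w + 8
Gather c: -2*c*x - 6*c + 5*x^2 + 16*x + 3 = c*(-2*x - 6) + 5*x^2 + 16*x + 3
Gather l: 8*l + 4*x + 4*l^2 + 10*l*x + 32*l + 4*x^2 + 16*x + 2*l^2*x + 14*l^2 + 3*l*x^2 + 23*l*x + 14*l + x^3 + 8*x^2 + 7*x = l^2*(2*x + 18) + l*(3*x^2 + 33*x + 54) + x^3 + 12*x^2 + 27*x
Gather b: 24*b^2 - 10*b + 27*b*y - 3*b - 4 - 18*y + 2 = 24*b^2 + b*(27*y - 13) - 18*y - 2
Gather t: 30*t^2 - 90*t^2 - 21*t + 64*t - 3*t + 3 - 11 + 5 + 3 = -60*t^2 + 40*t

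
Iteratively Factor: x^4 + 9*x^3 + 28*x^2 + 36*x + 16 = (x + 1)*(x^3 + 8*x^2 + 20*x + 16) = (x + 1)*(x + 2)*(x^2 + 6*x + 8) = (x + 1)*(x + 2)^2*(x + 4)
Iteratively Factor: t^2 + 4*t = (t + 4)*(t)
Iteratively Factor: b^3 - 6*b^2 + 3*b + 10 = (b - 2)*(b^2 - 4*b - 5) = (b - 5)*(b - 2)*(b + 1)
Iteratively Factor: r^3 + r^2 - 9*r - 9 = (r + 1)*(r^2 - 9) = (r + 1)*(r + 3)*(r - 3)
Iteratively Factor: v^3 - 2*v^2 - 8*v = (v - 4)*(v^2 + 2*v) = (v - 4)*(v + 2)*(v)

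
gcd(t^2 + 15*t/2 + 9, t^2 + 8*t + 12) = t + 6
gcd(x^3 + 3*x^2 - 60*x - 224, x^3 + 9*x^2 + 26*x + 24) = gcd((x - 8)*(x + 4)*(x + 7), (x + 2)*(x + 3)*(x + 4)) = x + 4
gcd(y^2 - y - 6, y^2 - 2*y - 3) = y - 3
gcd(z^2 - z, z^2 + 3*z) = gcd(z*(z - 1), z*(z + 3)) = z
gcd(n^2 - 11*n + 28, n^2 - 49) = n - 7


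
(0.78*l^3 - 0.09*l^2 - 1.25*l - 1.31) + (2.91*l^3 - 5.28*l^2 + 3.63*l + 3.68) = 3.69*l^3 - 5.37*l^2 + 2.38*l + 2.37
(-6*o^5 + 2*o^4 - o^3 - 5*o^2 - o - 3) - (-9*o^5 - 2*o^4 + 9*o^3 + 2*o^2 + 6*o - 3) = 3*o^5 + 4*o^4 - 10*o^3 - 7*o^2 - 7*o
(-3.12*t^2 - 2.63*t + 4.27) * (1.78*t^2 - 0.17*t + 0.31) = -5.5536*t^4 - 4.151*t^3 + 7.0805*t^2 - 1.5412*t + 1.3237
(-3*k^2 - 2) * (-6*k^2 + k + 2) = 18*k^4 - 3*k^3 + 6*k^2 - 2*k - 4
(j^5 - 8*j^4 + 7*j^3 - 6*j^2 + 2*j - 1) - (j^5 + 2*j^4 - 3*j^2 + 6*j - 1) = -10*j^4 + 7*j^3 - 3*j^2 - 4*j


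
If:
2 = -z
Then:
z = -2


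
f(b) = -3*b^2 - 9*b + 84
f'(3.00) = -27.00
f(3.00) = 30.00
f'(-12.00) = 63.00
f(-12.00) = -240.00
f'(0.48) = -11.88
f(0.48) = 78.99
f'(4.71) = -37.26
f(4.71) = -24.94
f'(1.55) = -18.30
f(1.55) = 62.84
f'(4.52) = -36.12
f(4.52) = -17.97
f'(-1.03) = -2.82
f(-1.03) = 90.09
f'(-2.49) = 5.94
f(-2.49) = 87.81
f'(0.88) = -14.28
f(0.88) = 73.76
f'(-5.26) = 22.56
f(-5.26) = 48.34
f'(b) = -6*b - 9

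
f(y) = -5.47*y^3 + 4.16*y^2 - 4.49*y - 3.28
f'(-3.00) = -177.14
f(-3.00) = 195.32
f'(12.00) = -2267.69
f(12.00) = -8910.28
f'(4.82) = -345.63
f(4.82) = -540.81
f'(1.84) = -44.74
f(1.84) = -31.53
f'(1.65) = -35.44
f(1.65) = -23.93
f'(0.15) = -3.61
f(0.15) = -3.88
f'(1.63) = -34.53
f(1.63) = -23.24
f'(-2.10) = -94.33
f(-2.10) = 75.15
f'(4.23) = -262.92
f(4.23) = -361.85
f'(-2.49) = -126.95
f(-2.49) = 118.14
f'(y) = -16.41*y^2 + 8.32*y - 4.49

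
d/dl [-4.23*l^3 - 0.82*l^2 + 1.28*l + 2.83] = -12.69*l^2 - 1.64*l + 1.28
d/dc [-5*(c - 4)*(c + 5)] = -10*c - 5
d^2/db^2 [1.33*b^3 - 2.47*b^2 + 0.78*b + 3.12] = 7.98*b - 4.94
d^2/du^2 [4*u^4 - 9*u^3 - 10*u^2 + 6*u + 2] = 48*u^2 - 54*u - 20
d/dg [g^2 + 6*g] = 2*g + 6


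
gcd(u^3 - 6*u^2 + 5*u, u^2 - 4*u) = u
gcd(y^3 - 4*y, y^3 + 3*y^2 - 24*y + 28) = y - 2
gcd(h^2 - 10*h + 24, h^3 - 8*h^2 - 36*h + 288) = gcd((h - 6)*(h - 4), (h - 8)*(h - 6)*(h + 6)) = h - 6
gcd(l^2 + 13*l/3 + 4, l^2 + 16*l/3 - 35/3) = 1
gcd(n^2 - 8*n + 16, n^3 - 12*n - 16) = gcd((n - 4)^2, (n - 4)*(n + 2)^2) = n - 4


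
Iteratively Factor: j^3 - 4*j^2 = (j)*(j^2 - 4*j) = j*(j - 4)*(j)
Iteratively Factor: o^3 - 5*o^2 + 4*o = (o - 1)*(o^2 - 4*o) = (o - 4)*(o - 1)*(o)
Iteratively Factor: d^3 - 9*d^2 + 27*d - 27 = (d - 3)*(d^2 - 6*d + 9) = (d - 3)^2*(d - 3)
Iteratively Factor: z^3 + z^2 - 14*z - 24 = (z - 4)*(z^2 + 5*z + 6) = (z - 4)*(z + 2)*(z + 3)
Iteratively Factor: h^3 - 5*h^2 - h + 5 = (h + 1)*(h^2 - 6*h + 5) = (h - 5)*(h + 1)*(h - 1)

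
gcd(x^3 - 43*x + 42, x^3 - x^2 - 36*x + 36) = x^2 - 7*x + 6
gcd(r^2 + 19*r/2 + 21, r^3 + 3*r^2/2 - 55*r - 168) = r^2 + 19*r/2 + 21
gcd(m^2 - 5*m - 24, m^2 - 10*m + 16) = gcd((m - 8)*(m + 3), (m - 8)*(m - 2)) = m - 8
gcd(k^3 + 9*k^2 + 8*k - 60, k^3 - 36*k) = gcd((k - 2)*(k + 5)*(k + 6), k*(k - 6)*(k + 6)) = k + 6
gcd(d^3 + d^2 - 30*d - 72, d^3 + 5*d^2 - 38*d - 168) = d^2 - 2*d - 24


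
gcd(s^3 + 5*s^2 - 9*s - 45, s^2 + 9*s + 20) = s + 5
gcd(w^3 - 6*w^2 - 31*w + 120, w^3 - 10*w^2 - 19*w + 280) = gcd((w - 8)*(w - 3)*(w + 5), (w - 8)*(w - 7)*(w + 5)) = w^2 - 3*w - 40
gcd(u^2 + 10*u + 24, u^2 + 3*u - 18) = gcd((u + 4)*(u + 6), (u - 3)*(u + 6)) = u + 6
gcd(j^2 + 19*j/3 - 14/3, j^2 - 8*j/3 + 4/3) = j - 2/3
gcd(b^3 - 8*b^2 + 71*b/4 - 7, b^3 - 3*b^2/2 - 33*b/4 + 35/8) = b^2 - 4*b + 7/4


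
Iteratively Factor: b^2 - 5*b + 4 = (b - 1)*(b - 4)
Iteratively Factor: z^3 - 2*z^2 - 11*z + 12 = (z - 4)*(z^2 + 2*z - 3) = (z - 4)*(z - 1)*(z + 3)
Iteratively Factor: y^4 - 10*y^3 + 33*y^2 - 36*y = (y)*(y^3 - 10*y^2 + 33*y - 36) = y*(y - 3)*(y^2 - 7*y + 12) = y*(y - 4)*(y - 3)*(y - 3)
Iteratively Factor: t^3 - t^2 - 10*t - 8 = (t + 1)*(t^2 - 2*t - 8) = (t + 1)*(t + 2)*(t - 4)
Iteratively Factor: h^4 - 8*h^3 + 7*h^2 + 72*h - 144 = (h - 3)*(h^3 - 5*h^2 - 8*h + 48) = (h - 4)*(h - 3)*(h^2 - h - 12) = (h - 4)^2*(h - 3)*(h + 3)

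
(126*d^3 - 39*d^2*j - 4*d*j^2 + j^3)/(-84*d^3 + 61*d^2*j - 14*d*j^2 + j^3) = (-6*d - j)/(4*d - j)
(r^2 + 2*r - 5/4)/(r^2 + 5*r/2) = (r - 1/2)/r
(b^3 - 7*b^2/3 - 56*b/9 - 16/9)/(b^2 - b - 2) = (-9*b^3 + 21*b^2 + 56*b + 16)/(9*(-b^2 + b + 2))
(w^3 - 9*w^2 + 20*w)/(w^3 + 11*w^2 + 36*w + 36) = w*(w^2 - 9*w + 20)/(w^3 + 11*w^2 + 36*w + 36)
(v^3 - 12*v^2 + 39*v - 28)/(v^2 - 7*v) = v - 5 + 4/v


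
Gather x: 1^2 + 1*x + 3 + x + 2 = 2*x + 6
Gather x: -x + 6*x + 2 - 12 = 5*x - 10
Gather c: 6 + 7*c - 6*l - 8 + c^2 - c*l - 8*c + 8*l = c^2 + c*(-l - 1) + 2*l - 2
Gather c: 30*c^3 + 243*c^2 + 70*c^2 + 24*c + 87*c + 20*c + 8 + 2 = 30*c^3 + 313*c^2 + 131*c + 10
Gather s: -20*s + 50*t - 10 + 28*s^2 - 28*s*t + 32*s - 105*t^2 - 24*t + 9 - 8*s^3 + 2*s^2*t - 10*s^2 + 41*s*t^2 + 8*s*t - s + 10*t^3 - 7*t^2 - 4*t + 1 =-8*s^3 + s^2*(2*t + 18) + s*(41*t^2 - 20*t + 11) + 10*t^3 - 112*t^2 + 22*t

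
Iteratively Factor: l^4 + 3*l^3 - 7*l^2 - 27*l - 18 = (l + 1)*(l^3 + 2*l^2 - 9*l - 18) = (l - 3)*(l + 1)*(l^2 + 5*l + 6) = (l - 3)*(l + 1)*(l + 2)*(l + 3)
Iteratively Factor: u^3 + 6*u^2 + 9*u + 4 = (u + 4)*(u^2 + 2*u + 1) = (u + 1)*(u + 4)*(u + 1)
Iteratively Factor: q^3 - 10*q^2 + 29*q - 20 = (q - 5)*(q^2 - 5*q + 4) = (q - 5)*(q - 4)*(q - 1)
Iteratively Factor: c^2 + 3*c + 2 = (c + 2)*(c + 1)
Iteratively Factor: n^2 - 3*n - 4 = (n - 4)*(n + 1)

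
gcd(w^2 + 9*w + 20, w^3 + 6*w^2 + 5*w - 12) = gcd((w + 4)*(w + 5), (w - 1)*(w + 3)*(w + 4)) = w + 4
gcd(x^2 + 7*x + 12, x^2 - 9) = x + 3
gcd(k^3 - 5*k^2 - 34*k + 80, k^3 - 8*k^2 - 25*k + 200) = k^2 - 3*k - 40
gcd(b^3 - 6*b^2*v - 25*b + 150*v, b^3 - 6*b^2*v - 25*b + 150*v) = -b^3 + 6*b^2*v + 25*b - 150*v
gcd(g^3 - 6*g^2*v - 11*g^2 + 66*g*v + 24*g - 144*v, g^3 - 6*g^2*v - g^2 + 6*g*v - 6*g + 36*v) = -g^2 + 6*g*v + 3*g - 18*v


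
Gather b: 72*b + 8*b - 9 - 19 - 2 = 80*b - 30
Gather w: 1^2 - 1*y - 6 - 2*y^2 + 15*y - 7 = -2*y^2 + 14*y - 12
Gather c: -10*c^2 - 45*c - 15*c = -10*c^2 - 60*c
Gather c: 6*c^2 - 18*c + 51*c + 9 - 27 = 6*c^2 + 33*c - 18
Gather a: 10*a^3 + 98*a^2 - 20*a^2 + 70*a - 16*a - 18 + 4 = 10*a^3 + 78*a^2 + 54*a - 14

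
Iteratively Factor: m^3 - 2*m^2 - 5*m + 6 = (m + 2)*(m^2 - 4*m + 3) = (m - 3)*(m + 2)*(m - 1)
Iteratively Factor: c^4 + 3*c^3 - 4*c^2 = (c)*(c^3 + 3*c^2 - 4*c) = c*(c - 1)*(c^2 + 4*c) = c^2*(c - 1)*(c + 4)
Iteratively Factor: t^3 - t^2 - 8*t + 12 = (t - 2)*(t^2 + t - 6) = (t - 2)*(t + 3)*(t - 2)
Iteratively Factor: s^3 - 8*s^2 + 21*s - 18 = (s - 3)*(s^2 - 5*s + 6) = (s - 3)^2*(s - 2)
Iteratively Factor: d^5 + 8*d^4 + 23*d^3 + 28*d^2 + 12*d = (d + 2)*(d^4 + 6*d^3 + 11*d^2 + 6*d) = (d + 1)*(d + 2)*(d^3 + 5*d^2 + 6*d) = (d + 1)*(d + 2)*(d + 3)*(d^2 + 2*d) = (d + 1)*(d + 2)^2*(d + 3)*(d)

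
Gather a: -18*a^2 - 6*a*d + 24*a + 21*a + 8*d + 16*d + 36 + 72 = -18*a^2 + a*(45 - 6*d) + 24*d + 108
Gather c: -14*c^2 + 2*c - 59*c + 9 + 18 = -14*c^2 - 57*c + 27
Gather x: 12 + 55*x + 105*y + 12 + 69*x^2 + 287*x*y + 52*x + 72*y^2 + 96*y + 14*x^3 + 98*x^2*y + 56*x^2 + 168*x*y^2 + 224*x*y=14*x^3 + x^2*(98*y + 125) + x*(168*y^2 + 511*y + 107) + 72*y^2 + 201*y + 24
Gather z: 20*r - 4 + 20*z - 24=20*r + 20*z - 28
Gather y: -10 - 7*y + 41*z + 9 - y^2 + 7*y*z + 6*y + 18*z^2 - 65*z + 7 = -y^2 + y*(7*z - 1) + 18*z^2 - 24*z + 6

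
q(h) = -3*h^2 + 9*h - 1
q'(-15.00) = 99.00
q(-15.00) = -811.00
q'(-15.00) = 99.00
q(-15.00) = -811.00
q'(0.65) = 5.10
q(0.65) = 3.58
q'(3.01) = -9.06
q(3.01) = -1.09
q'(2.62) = -6.72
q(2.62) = 1.99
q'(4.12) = -15.72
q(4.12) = -14.84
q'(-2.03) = 21.18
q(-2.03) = -31.63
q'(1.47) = 0.18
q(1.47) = 5.75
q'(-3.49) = 29.94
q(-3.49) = -68.95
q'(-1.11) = 15.66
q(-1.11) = -14.69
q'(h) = 9 - 6*h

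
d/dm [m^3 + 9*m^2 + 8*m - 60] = 3*m^2 + 18*m + 8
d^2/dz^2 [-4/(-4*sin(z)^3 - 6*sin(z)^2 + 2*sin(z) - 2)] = 2*((sin(z) - 9*sin(3*z) - 12*cos(2*z))*(2*sin(z)^3 + 3*sin(z)^2 - sin(z) + 1)/2 + 2*(6*sin(z)^2 + 6*sin(z) - 1)^2*cos(z)^2)/(2*sin(z)^3 + 3*sin(z)^2 - sin(z) + 1)^3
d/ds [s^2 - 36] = 2*s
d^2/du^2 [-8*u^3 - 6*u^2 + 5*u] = -48*u - 12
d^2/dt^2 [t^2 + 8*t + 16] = 2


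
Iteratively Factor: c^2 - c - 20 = (c - 5)*(c + 4)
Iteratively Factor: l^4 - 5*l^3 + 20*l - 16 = (l + 2)*(l^3 - 7*l^2 + 14*l - 8) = (l - 1)*(l + 2)*(l^2 - 6*l + 8) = (l - 2)*(l - 1)*(l + 2)*(l - 4)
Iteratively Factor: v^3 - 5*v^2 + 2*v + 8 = (v + 1)*(v^2 - 6*v + 8) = (v - 4)*(v + 1)*(v - 2)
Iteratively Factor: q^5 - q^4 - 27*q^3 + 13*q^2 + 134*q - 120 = (q + 4)*(q^4 - 5*q^3 - 7*q^2 + 41*q - 30) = (q - 2)*(q + 4)*(q^3 - 3*q^2 - 13*q + 15) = (q - 2)*(q - 1)*(q + 4)*(q^2 - 2*q - 15) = (q - 2)*(q - 1)*(q + 3)*(q + 4)*(q - 5)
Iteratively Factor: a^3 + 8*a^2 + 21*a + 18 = (a + 3)*(a^2 + 5*a + 6) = (a + 3)^2*(a + 2)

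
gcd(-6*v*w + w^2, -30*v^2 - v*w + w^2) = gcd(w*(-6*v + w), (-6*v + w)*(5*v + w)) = 6*v - w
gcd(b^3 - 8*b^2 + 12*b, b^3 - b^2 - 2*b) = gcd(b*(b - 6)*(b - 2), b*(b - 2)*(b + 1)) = b^2 - 2*b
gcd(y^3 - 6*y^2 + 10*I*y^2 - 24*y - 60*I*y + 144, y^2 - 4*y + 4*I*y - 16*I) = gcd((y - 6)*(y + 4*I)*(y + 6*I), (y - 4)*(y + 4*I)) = y + 4*I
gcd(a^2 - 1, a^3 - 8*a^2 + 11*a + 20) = a + 1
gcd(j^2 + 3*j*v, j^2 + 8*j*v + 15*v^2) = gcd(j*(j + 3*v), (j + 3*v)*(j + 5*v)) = j + 3*v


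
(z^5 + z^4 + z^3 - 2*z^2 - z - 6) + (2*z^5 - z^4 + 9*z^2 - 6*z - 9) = 3*z^5 + z^3 + 7*z^2 - 7*z - 15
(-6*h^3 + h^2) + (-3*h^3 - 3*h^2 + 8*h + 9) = -9*h^3 - 2*h^2 + 8*h + 9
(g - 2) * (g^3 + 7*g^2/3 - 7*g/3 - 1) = g^4 + g^3/3 - 7*g^2 + 11*g/3 + 2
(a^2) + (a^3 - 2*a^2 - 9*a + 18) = a^3 - a^2 - 9*a + 18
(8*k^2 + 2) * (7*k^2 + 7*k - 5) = 56*k^4 + 56*k^3 - 26*k^2 + 14*k - 10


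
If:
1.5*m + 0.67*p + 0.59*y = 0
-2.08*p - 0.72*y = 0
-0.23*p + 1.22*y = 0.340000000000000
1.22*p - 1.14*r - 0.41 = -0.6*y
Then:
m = -0.06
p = -0.09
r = -0.32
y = 0.26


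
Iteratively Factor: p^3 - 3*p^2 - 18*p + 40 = (p - 2)*(p^2 - p - 20) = (p - 2)*(p + 4)*(p - 5)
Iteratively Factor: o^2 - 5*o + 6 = (o - 2)*(o - 3)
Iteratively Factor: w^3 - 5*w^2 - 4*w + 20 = (w - 5)*(w^2 - 4) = (w - 5)*(w - 2)*(w + 2)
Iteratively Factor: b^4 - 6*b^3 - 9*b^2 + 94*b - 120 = (b + 4)*(b^3 - 10*b^2 + 31*b - 30) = (b - 5)*(b + 4)*(b^2 - 5*b + 6) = (b - 5)*(b - 2)*(b + 4)*(b - 3)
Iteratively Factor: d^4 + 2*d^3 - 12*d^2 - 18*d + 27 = (d - 3)*(d^3 + 5*d^2 + 3*d - 9) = (d - 3)*(d - 1)*(d^2 + 6*d + 9) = (d - 3)*(d - 1)*(d + 3)*(d + 3)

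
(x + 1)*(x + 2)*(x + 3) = x^3 + 6*x^2 + 11*x + 6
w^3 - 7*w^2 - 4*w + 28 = (w - 7)*(w - 2)*(w + 2)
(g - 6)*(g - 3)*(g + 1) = g^3 - 8*g^2 + 9*g + 18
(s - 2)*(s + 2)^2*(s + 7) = s^4 + 9*s^3 + 10*s^2 - 36*s - 56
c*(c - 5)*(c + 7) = c^3 + 2*c^2 - 35*c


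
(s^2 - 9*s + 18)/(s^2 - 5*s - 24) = (-s^2 + 9*s - 18)/(-s^2 + 5*s + 24)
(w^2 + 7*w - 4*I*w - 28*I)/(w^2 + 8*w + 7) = (w - 4*I)/(w + 1)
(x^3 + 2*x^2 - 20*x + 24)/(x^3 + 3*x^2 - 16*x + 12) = (x - 2)/(x - 1)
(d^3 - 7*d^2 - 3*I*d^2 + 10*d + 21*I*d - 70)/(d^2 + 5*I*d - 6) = (d^2 - d*(7 + 5*I) + 35*I)/(d + 3*I)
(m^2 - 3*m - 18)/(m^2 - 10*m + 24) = (m + 3)/(m - 4)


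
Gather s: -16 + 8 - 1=-9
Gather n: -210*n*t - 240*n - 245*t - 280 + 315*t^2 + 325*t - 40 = n*(-210*t - 240) + 315*t^2 + 80*t - 320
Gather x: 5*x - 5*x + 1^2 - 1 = 0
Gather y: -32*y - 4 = -32*y - 4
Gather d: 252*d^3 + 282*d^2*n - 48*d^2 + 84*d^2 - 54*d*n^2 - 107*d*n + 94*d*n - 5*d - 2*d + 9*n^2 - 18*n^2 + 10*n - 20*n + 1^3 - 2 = 252*d^3 + d^2*(282*n + 36) + d*(-54*n^2 - 13*n - 7) - 9*n^2 - 10*n - 1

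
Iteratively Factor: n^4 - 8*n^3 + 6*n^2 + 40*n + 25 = (n - 5)*(n^3 - 3*n^2 - 9*n - 5) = (n - 5)*(n + 1)*(n^2 - 4*n - 5) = (n - 5)*(n + 1)^2*(n - 5)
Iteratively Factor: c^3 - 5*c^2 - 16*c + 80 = (c + 4)*(c^2 - 9*c + 20) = (c - 4)*(c + 4)*(c - 5)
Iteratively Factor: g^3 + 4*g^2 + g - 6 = (g + 2)*(g^2 + 2*g - 3) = (g + 2)*(g + 3)*(g - 1)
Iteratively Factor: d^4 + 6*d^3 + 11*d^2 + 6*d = (d)*(d^3 + 6*d^2 + 11*d + 6) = d*(d + 2)*(d^2 + 4*d + 3) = d*(d + 2)*(d + 3)*(d + 1)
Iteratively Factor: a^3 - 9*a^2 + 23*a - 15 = (a - 3)*(a^2 - 6*a + 5) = (a - 3)*(a - 1)*(a - 5)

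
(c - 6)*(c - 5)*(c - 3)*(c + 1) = c^4 - 13*c^3 + 49*c^2 - 27*c - 90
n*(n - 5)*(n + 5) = n^3 - 25*n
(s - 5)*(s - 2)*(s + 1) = s^3 - 6*s^2 + 3*s + 10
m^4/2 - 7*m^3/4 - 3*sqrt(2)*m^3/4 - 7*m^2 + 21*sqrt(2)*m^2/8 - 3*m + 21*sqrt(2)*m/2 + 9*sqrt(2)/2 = (m/2 + 1)*(m - 6)*(m + 1/2)*(m - 3*sqrt(2)/2)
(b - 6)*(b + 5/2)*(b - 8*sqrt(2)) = b^3 - 8*sqrt(2)*b^2 - 7*b^2/2 - 15*b + 28*sqrt(2)*b + 120*sqrt(2)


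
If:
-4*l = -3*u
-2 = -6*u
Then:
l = 1/4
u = 1/3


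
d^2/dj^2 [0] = 0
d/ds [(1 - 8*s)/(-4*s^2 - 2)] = 2*(-4*s^2 + s + 2)/(4*s^4 + 4*s^2 + 1)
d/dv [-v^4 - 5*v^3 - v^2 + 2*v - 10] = -4*v^3 - 15*v^2 - 2*v + 2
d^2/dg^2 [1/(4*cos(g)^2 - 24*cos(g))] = (-2*(1 - cos(2*g))^2 - 45*cos(g) - 38*cos(2*g) + 9*cos(3*g) + 114)/(8*(cos(g) - 6)^3*cos(g)^3)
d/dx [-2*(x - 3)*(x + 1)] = 4 - 4*x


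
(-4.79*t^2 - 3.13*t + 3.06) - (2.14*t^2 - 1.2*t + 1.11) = -6.93*t^2 - 1.93*t + 1.95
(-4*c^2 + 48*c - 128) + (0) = -4*c^2 + 48*c - 128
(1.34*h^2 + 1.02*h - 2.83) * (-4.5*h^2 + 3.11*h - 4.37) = -6.03*h^4 - 0.4226*h^3 + 10.0514*h^2 - 13.2587*h + 12.3671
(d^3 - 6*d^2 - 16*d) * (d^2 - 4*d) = d^5 - 10*d^4 + 8*d^3 + 64*d^2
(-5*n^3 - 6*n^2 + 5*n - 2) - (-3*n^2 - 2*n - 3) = -5*n^3 - 3*n^2 + 7*n + 1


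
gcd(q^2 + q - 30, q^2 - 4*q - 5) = q - 5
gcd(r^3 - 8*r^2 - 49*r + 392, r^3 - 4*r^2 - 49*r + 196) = r^2 - 49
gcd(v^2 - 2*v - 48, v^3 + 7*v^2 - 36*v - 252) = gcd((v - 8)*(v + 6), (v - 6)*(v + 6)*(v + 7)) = v + 6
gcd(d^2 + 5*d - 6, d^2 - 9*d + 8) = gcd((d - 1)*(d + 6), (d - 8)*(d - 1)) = d - 1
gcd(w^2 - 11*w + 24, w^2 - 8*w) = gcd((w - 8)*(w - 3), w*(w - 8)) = w - 8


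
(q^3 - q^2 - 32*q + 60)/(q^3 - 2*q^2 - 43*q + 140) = (q^2 + 4*q - 12)/(q^2 + 3*q - 28)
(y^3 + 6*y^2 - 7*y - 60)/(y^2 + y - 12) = y + 5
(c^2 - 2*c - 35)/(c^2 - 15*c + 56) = (c + 5)/(c - 8)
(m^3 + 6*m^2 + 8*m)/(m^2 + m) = (m^2 + 6*m + 8)/(m + 1)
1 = 1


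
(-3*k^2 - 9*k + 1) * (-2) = 6*k^2 + 18*k - 2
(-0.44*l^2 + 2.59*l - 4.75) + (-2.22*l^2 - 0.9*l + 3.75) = -2.66*l^2 + 1.69*l - 1.0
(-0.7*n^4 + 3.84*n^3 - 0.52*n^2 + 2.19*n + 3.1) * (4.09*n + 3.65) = -2.863*n^5 + 13.1506*n^4 + 11.8892*n^3 + 7.0591*n^2 + 20.6725*n + 11.315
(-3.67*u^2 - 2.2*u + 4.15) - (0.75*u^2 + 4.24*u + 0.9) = -4.42*u^2 - 6.44*u + 3.25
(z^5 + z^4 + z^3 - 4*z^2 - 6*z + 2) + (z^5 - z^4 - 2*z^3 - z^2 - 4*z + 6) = 2*z^5 - z^3 - 5*z^2 - 10*z + 8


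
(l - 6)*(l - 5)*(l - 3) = l^3 - 14*l^2 + 63*l - 90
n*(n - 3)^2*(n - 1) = n^4 - 7*n^3 + 15*n^2 - 9*n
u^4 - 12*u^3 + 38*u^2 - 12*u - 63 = (u - 7)*(u - 3)^2*(u + 1)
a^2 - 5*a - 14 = (a - 7)*(a + 2)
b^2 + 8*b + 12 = (b + 2)*(b + 6)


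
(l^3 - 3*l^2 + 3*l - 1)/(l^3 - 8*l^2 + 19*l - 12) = (l^2 - 2*l + 1)/(l^2 - 7*l + 12)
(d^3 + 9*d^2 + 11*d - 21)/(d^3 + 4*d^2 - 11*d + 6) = (d^2 + 10*d + 21)/(d^2 + 5*d - 6)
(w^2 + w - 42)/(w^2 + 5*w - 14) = (w - 6)/(w - 2)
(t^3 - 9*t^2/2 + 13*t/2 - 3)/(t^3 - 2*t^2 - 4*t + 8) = (2*t^2 - 5*t + 3)/(2*(t^2 - 4))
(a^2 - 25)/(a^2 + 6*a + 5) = (a - 5)/(a + 1)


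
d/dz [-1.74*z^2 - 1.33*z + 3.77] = -3.48*z - 1.33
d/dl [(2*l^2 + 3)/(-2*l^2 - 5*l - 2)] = (-10*l^2 + 4*l + 15)/(4*l^4 + 20*l^3 + 33*l^2 + 20*l + 4)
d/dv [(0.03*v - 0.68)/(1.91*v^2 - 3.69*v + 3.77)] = (-0.0573*v^2 + 2.5976*v - 2.3961)/(3.6481*v^4 - 14.0958*v^3 + 28.0175*v^2 - 27.8226*v + 14.2129)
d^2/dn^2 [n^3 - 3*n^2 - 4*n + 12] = 6*n - 6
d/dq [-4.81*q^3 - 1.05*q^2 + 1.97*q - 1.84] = -14.43*q^2 - 2.1*q + 1.97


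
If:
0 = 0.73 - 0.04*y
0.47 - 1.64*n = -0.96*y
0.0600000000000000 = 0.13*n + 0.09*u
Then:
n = 10.97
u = -15.18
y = 18.25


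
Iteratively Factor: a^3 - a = (a - 1)*(a^2 + a) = a*(a - 1)*(a + 1)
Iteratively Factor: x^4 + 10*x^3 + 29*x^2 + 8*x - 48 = (x + 3)*(x^3 + 7*x^2 + 8*x - 16) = (x - 1)*(x + 3)*(x^2 + 8*x + 16) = (x - 1)*(x + 3)*(x + 4)*(x + 4)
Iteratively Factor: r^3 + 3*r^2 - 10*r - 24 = (r + 4)*(r^2 - r - 6) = (r + 2)*(r + 4)*(r - 3)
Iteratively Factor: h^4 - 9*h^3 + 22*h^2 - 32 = (h - 4)*(h^3 - 5*h^2 + 2*h + 8) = (h - 4)^2*(h^2 - h - 2) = (h - 4)^2*(h - 2)*(h + 1)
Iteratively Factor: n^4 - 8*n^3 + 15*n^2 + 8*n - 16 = (n + 1)*(n^3 - 9*n^2 + 24*n - 16) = (n - 4)*(n + 1)*(n^2 - 5*n + 4) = (n - 4)*(n - 1)*(n + 1)*(n - 4)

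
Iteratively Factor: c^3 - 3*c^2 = (c - 3)*(c^2) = c*(c - 3)*(c)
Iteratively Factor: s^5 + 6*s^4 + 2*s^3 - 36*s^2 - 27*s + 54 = (s + 3)*(s^4 + 3*s^3 - 7*s^2 - 15*s + 18) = (s - 2)*(s + 3)*(s^3 + 5*s^2 + 3*s - 9) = (s - 2)*(s - 1)*(s + 3)*(s^2 + 6*s + 9) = (s - 2)*(s - 1)*(s + 3)^2*(s + 3)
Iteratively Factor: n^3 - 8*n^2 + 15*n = (n - 5)*(n^2 - 3*n) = (n - 5)*(n - 3)*(n)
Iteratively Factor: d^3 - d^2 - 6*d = (d)*(d^2 - d - 6) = d*(d - 3)*(d + 2)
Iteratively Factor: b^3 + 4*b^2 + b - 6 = (b - 1)*(b^2 + 5*b + 6) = (b - 1)*(b + 3)*(b + 2)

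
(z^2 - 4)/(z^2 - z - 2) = (z + 2)/(z + 1)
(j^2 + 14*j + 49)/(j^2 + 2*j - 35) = (j + 7)/(j - 5)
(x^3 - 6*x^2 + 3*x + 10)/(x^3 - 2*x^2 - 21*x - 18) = (x^2 - 7*x + 10)/(x^2 - 3*x - 18)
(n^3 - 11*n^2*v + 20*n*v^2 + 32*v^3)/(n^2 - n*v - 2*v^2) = (-n^2 + 12*n*v - 32*v^2)/(-n + 2*v)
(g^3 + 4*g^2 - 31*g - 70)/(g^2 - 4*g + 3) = (g^3 + 4*g^2 - 31*g - 70)/(g^2 - 4*g + 3)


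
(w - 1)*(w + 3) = w^2 + 2*w - 3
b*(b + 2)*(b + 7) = b^3 + 9*b^2 + 14*b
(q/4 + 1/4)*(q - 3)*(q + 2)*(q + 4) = q^4/4 + q^3 - 7*q^2/4 - 17*q/2 - 6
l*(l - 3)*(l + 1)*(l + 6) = l^4 + 4*l^3 - 15*l^2 - 18*l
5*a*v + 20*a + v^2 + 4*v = (5*a + v)*(v + 4)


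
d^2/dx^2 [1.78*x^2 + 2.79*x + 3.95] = 3.56000000000000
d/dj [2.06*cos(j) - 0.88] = -2.06*sin(j)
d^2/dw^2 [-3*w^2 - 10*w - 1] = -6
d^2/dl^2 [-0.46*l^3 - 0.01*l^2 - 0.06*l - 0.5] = -2.76*l - 0.02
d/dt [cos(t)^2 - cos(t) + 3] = sin(t) - sin(2*t)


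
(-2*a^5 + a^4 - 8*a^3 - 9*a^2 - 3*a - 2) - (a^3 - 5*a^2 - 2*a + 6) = -2*a^5 + a^4 - 9*a^3 - 4*a^2 - a - 8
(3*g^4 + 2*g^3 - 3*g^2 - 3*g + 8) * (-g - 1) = -3*g^5 - 5*g^4 + g^3 + 6*g^2 - 5*g - 8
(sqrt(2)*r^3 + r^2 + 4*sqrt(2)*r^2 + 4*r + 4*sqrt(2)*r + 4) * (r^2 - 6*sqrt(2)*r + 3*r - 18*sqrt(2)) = sqrt(2)*r^5 - 11*r^4 + 7*sqrt(2)*r^4 - 77*r^3 + 10*sqrt(2)*r^3 - 176*r^2 - 30*sqrt(2)*r^2 - 96*sqrt(2)*r - 132*r - 72*sqrt(2)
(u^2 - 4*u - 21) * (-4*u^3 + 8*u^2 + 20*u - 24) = -4*u^5 + 24*u^4 + 72*u^3 - 272*u^2 - 324*u + 504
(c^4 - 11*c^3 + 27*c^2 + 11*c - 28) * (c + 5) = c^5 - 6*c^4 - 28*c^3 + 146*c^2 + 27*c - 140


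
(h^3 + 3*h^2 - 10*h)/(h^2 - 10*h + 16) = h*(h + 5)/(h - 8)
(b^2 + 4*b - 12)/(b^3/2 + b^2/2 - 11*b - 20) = 2*(b^2 + 4*b - 12)/(b^3 + b^2 - 22*b - 40)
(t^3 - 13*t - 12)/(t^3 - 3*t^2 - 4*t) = (t + 3)/t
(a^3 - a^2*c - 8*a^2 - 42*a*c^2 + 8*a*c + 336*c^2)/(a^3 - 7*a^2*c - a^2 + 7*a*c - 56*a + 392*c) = (a + 6*c)/(a + 7)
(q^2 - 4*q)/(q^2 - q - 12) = q/(q + 3)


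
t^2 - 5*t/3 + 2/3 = (t - 1)*(t - 2/3)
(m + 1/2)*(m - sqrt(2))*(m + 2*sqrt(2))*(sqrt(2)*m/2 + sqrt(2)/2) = sqrt(2)*m^4/2 + m^3 + 3*sqrt(2)*m^3/4 - 7*sqrt(2)*m^2/4 + 3*m^2/2 - 3*sqrt(2)*m + m/2 - sqrt(2)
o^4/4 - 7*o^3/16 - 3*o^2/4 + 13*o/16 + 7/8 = (o/4 + 1/4)*(o - 2)*(o - 7/4)*(o + 1)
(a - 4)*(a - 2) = a^2 - 6*a + 8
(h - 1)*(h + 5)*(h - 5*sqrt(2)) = h^3 - 5*sqrt(2)*h^2 + 4*h^2 - 20*sqrt(2)*h - 5*h + 25*sqrt(2)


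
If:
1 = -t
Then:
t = -1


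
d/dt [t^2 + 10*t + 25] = 2*t + 10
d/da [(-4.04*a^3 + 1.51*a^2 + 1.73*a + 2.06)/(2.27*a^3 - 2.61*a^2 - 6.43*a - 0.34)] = (7.11670000000001*a^4 + 44.1002*a^3 - 15.1018*a^2 + 9.7264*a + 12.6576)/(5.1529*a^6 - 11.8494*a^5 - 22.3801*a^4 + 32.021*a^3 + 43.1197*a^2 + 4.3724*a + 0.1156)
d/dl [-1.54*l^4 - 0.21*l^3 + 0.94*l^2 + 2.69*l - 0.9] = -6.16*l^3 - 0.63*l^2 + 1.88*l + 2.69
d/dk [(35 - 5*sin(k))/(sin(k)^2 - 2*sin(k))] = 5*(cos(k) - 14/tan(k) + 14*cos(k)/sin(k)^2)/(sin(k) - 2)^2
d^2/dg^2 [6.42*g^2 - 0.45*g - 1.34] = 12.8400000000000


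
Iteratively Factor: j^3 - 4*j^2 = (j)*(j^2 - 4*j) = j*(j - 4)*(j)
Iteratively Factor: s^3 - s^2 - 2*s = (s + 1)*(s^2 - 2*s) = (s - 2)*(s + 1)*(s)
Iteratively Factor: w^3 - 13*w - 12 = (w - 4)*(w^2 + 4*w + 3) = (w - 4)*(w + 3)*(w + 1)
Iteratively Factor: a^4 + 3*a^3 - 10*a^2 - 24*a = (a - 3)*(a^3 + 6*a^2 + 8*a) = (a - 3)*(a + 4)*(a^2 + 2*a) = a*(a - 3)*(a + 4)*(a + 2)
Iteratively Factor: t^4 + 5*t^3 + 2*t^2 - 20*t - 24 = (t + 2)*(t^3 + 3*t^2 - 4*t - 12) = (t - 2)*(t + 2)*(t^2 + 5*t + 6) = (t - 2)*(t + 2)*(t + 3)*(t + 2)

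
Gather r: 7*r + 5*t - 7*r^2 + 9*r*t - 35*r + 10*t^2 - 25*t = -7*r^2 + r*(9*t - 28) + 10*t^2 - 20*t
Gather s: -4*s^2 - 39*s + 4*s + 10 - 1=-4*s^2 - 35*s + 9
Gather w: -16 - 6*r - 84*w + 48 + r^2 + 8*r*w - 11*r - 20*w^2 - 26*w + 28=r^2 - 17*r - 20*w^2 + w*(8*r - 110) + 60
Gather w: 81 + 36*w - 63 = 36*w + 18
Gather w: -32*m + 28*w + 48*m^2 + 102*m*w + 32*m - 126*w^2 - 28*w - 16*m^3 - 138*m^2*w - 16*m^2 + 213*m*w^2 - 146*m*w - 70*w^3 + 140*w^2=-16*m^3 + 32*m^2 - 70*w^3 + w^2*(213*m + 14) + w*(-138*m^2 - 44*m)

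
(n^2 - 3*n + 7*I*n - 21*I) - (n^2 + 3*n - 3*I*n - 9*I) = -6*n + 10*I*n - 12*I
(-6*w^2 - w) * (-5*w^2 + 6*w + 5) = 30*w^4 - 31*w^3 - 36*w^2 - 5*w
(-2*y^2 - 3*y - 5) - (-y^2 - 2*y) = -y^2 - y - 5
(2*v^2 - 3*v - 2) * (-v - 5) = -2*v^3 - 7*v^2 + 17*v + 10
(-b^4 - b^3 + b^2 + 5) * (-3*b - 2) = 3*b^5 + 5*b^4 - b^3 - 2*b^2 - 15*b - 10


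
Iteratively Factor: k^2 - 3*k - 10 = (k - 5)*(k + 2)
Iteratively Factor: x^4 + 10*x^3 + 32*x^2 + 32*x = (x + 4)*(x^3 + 6*x^2 + 8*x) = x*(x + 4)*(x^2 + 6*x + 8) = x*(x + 4)^2*(x + 2)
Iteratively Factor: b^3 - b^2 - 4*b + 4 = (b - 1)*(b^2 - 4) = (b - 2)*(b - 1)*(b + 2)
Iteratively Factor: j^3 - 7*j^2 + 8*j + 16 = (j + 1)*(j^2 - 8*j + 16) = (j - 4)*(j + 1)*(j - 4)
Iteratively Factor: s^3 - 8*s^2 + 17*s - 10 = (s - 2)*(s^2 - 6*s + 5) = (s - 5)*(s - 2)*(s - 1)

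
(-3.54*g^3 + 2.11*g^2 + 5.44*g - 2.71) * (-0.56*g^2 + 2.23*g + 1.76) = 1.9824*g^5 - 9.0758*g^4 - 4.5715*g^3 + 17.3624*g^2 + 3.5311*g - 4.7696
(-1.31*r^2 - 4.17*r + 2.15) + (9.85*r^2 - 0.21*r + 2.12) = 8.54*r^2 - 4.38*r + 4.27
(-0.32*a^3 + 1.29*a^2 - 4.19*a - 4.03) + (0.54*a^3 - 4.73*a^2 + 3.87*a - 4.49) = 0.22*a^3 - 3.44*a^2 - 0.32*a - 8.52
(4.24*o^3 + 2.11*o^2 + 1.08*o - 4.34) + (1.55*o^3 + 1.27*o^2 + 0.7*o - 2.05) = 5.79*o^3 + 3.38*o^2 + 1.78*o - 6.39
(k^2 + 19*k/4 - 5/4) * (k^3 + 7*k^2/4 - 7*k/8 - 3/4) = k^5 + 13*k^4/2 + 99*k^3/16 - 227*k^2/32 - 79*k/32 + 15/16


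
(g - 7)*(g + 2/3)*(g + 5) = g^3 - 4*g^2/3 - 109*g/3 - 70/3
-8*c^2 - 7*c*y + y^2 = (-8*c + y)*(c + y)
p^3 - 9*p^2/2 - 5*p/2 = p*(p - 5)*(p + 1/2)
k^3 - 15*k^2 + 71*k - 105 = (k - 7)*(k - 5)*(k - 3)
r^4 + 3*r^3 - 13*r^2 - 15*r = r*(r - 3)*(r + 1)*(r + 5)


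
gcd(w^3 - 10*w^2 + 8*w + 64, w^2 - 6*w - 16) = w^2 - 6*w - 16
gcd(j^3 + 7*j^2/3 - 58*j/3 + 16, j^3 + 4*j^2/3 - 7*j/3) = j - 1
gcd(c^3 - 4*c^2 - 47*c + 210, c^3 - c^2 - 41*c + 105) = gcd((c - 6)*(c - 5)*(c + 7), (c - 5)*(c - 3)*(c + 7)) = c^2 + 2*c - 35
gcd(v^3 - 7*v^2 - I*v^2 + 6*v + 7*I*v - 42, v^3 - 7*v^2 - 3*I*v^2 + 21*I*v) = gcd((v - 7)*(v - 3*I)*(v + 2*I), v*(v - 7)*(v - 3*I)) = v^2 + v*(-7 - 3*I) + 21*I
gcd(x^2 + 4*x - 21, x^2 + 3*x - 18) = x - 3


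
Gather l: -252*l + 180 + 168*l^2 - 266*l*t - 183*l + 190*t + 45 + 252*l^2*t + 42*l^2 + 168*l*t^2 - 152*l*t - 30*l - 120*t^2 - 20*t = l^2*(252*t + 210) + l*(168*t^2 - 418*t - 465) - 120*t^2 + 170*t + 225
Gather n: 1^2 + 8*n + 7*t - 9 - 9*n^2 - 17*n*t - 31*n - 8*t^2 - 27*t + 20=-9*n^2 + n*(-17*t - 23) - 8*t^2 - 20*t + 12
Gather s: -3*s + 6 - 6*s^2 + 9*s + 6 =-6*s^2 + 6*s + 12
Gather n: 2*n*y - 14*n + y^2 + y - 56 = n*(2*y - 14) + y^2 + y - 56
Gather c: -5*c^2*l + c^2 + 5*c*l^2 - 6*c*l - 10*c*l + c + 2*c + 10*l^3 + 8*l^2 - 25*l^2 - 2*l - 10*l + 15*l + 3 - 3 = c^2*(1 - 5*l) + c*(5*l^2 - 16*l + 3) + 10*l^3 - 17*l^2 + 3*l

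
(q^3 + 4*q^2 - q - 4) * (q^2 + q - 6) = q^5 + 5*q^4 - 3*q^3 - 29*q^2 + 2*q + 24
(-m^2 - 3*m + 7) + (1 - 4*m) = -m^2 - 7*m + 8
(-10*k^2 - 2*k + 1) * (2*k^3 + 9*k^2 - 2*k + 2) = -20*k^5 - 94*k^4 + 4*k^3 - 7*k^2 - 6*k + 2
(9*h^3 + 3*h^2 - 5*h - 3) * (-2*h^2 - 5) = -18*h^5 - 6*h^4 - 35*h^3 - 9*h^2 + 25*h + 15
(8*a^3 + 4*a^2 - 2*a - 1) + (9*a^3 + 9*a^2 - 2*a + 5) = 17*a^3 + 13*a^2 - 4*a + 4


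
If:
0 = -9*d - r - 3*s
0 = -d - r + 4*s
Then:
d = -7*s/8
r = 39*s/8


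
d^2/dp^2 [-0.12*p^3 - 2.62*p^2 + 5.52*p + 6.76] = -0.72*p - 5.24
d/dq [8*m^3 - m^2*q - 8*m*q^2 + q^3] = -m^2 - 16*m*q + 3*q^2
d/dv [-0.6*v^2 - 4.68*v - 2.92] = -1.2*v - 4.68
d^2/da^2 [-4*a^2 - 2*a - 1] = -8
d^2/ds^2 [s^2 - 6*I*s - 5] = 2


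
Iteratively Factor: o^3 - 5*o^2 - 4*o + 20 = (o + 2)*(o^2 - 7*o + 10) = (o - 2)*(o + 2)*(o - 5)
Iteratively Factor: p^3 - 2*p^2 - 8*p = (p)*(p^2 - 2*p - 8) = p*(p + 2)*(p - 4)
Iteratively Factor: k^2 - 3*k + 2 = (k - 1)*(k - 2)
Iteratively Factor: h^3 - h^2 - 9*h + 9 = (h - 3)*(h^2 + 2*h - 3) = (h - 3)*(h - 1)*(h + 3)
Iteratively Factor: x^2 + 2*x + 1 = (x + 1)*(x + 1)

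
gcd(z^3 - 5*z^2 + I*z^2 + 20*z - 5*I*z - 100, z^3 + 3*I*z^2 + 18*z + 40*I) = z^2 + I*z + 20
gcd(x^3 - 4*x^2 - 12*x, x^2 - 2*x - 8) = x + 2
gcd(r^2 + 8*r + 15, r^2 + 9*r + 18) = r + 3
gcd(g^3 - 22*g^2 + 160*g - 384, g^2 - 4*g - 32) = g - 8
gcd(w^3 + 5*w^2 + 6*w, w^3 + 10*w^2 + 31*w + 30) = w^2 + 5*w + 6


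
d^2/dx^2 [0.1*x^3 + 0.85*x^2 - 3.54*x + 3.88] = 0.6*x + 1.7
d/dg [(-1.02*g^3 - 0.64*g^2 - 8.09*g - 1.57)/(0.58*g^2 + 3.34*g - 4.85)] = (-0.5916*g^4 - 6.8136*g^3 + 17.3956*g^2 + 8.0292*g + 44.4803)/(0.3364*g^4 + 3.8744*g^3 + 5.5296*g^2 - 32.398*g + 23.5225)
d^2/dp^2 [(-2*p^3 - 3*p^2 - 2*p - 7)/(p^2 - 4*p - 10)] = 6*(-22*p^3 - 117*p^2 - 192*p - 134)/(p^6 - 12*p^5 + 18*p^4 + 176*p^3 - 180*p^2 - 1200*p - 1000)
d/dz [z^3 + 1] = 3*z^2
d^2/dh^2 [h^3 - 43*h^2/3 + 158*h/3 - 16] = 6*h - 86/3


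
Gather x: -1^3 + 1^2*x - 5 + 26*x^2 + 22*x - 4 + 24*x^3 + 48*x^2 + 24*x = 24*x^3 + 74*x^2 + 47*x - 10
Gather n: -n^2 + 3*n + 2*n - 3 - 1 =-n^2 + 5*n - 4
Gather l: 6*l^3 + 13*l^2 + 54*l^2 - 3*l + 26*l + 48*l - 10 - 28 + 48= 6*l^3 + 67*l^2 + 71*l + 10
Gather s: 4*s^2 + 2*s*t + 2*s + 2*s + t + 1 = 4*s^2 + s*(2*t + 4) + t + 1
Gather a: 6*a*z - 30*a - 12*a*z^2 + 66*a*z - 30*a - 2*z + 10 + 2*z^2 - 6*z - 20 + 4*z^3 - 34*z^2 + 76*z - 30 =a*(-12*z^2 + 72*z - 60) + 4*z^3 - 32*z^2 + 68*z - 40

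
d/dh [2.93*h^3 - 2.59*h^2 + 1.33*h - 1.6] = 8.79*h^2 - 5.18*h + 1.33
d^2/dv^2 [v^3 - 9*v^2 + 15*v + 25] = 6*v - 18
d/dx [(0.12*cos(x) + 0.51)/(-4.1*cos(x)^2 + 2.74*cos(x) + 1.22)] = (-0.492*cos(x)^2 - 4.182*cos(x) + 1.251)*sin(x)/(16.81*cos(x)^4 - 22.468*cos(x)^3 - 2.4964*cos(x)^2 + 6.6856*cos(x) + 1.4884)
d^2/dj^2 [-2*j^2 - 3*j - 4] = -4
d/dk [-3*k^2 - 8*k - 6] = -6*k - 8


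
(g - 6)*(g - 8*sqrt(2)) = g^2 - 8*sqrt(2)*g - 6*g + 48*sqrt(2)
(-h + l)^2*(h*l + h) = h^3*l + h^3 - 2*h^2*l^2 - 2*h^2*l + h*l^3 + h*l^2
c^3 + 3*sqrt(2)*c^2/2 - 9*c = c*(c - 3*sqrt(2)/2)*(c + 3*sqrt(2))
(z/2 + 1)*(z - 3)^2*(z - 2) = z^4/2 - 3*z^3 + 5*z^2/2 + 12*z - 18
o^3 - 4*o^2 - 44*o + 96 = (o - 8)*(o - 2)*(o + 6)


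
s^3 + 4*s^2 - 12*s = s*(s - 2)*(s + 6)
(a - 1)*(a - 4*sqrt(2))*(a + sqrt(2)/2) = a^3 - 7*sqrt(2)*a^2/2 - a^2 - 4*a + 7*sqrt(2)*a/2 + 4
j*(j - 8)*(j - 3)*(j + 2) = j^4 - 9*j^3 + 2*j^2 + 48*j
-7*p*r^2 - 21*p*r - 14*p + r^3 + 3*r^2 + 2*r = (-7*p + r)*(r + 1)*(r + 2)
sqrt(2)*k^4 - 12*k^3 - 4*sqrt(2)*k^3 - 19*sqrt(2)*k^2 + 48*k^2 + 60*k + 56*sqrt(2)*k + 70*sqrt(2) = (k - 5)*(k - 7*sqrt(2))*(k + sqrt(2))*(sqrt(2)*k + sqrt(2))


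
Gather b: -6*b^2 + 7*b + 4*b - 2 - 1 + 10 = -6*b^2 + 11*b + 7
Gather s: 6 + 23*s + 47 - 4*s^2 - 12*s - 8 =-4*s^2 + 11*s + 45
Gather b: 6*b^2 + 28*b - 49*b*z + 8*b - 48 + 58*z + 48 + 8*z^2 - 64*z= 6*b^2 + b*(36 - 49*z) + 8*z^2 - 6*z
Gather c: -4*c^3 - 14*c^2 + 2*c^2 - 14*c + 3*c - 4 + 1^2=-4*c^3 - 12*c^2 - 11*c - 3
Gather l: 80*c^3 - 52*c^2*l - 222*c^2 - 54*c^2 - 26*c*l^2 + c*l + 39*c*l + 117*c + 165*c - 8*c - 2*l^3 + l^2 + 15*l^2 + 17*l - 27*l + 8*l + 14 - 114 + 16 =80*c^3 - 276*c^2 + 274*c - 2*l^3 + l^2*(16 - 26*c) + l*(-52*c^2 + 40*c - 2) - 84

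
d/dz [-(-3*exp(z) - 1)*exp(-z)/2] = -exp(-z)/2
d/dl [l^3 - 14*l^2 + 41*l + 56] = 3*l^2 - 28*l + 41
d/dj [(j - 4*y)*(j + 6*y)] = 2*j + 2*y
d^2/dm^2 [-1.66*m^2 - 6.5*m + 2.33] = -3.32000000000000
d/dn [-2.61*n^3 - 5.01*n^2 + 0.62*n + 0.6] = -7.83*n^2 - 10.02*n + 0.62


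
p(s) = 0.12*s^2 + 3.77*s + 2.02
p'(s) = 0.24*s + 3.77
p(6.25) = 30.27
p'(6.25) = 5.27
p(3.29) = 15.72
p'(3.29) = 4.56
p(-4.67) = -12.97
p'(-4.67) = 2.65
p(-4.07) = -11.34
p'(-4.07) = 2.79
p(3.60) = 17.15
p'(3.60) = 4.63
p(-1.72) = -4.11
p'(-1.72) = 3.36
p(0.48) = 3.86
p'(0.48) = 3.89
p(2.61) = 12.68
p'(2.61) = 4.40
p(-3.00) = -8.21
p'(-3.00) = 3.05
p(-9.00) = -22.19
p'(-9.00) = 1.61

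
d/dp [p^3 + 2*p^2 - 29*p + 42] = 3*p^2 + 4*p - 29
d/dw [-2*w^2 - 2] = -4*w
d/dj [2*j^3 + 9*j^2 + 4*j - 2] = 6*j^2 + 18*j + 4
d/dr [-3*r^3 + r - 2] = 1 - 9*r^2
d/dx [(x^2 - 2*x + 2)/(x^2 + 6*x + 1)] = 2*(4*x^2 - x - 7)/(x^4 + 12*x^3 + 38*x^2 + 12*x + 1)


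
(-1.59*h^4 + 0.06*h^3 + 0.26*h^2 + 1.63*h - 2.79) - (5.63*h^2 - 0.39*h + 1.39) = -1.59*h^4 + 0.06*h^3 - 5.37*h^2 + 2.02*h - 4.18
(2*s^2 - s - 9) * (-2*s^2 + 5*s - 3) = -4*s^4 + 12*s^3 + 7*s^2 - 42*s + 27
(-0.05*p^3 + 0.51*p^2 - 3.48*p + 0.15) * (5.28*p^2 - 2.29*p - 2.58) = -0.264*p^5 + 2.8073*p^4 - 19.4133*p^3 + 7.4454*p^2 + 8.6349*p - 0.387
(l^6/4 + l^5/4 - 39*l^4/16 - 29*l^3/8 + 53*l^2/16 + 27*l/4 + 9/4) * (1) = l^6/4 + l^5/4 - 39*l^4/16 - 29*l^3/8 + 53*l^2/16 + 27*l/4 + 9/4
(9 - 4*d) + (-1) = 8 - 4*d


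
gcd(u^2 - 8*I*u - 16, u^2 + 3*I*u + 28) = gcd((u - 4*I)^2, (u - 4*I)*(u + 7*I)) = u - 4*I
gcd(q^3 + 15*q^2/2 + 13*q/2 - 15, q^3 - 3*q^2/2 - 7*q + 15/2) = q^2 + 3*q/2 - 5/2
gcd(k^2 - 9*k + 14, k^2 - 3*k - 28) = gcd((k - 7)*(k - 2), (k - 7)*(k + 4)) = k - 7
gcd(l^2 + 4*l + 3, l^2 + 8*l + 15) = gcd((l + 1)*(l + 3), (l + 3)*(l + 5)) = l + 3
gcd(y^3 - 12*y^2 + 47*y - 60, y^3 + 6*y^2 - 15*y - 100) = y - 4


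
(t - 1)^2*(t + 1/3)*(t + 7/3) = t^4 + 2*t^3/3 - 32*t^2/9 + 10*t/9 + 7/9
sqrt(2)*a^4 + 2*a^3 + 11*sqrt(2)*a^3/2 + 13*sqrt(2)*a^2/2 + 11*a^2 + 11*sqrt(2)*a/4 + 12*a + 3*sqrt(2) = (a + 3/2)*(a + 4)*(a + sqrt(2)/2)*(sqrt(2)*a + 1)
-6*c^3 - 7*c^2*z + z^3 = (-3*c + z)*(c + z)*(2*c + z)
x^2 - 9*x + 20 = (x - 5)*(x - 4)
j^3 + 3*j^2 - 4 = (j - 1)*(j + 2)^2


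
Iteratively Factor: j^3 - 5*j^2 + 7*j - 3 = (j - 1)*(j^2 - 4*j + 3) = (j - 1)^2*(j - 3)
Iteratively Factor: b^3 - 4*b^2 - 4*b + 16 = (b - 2)*(b^2 - 2*b - 8) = (b - 2)*(b + 2)*(b - 4)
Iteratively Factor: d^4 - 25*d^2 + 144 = (d + 3)*(d^3 - 3*d^2 - 16*d + 48) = (d - 3)*(d + 3)*(d^2 - 16) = (d - 3)*(d + 3)*(d + 4)*(d - 4)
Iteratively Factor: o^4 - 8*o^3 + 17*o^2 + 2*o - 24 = (o - 2)*(o^3 - 6*o^2 + 5*o + 12) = (o - 2)*(o + 1)*(o^2 - 7*o + 12) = (o - 4)*(o - 2)*(o + 1)*(o - 3)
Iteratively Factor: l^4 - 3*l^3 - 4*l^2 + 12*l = (l - 2)*(l^3 - l^2 - 6*l) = l*(l - 2)*(l^2 - l - 6) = l*(l - 3)*(l - 2)*(l + 2)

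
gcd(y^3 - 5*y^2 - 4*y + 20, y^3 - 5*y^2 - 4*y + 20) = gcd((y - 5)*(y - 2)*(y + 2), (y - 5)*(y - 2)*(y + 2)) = y^3 - 5*y^2 - 4*y + 20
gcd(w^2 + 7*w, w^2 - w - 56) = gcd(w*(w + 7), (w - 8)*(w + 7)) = w + 7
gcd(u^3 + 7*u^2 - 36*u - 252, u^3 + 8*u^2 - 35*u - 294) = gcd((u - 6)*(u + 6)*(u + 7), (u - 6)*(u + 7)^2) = u^2 + u - 42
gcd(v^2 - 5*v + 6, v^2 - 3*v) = v - 3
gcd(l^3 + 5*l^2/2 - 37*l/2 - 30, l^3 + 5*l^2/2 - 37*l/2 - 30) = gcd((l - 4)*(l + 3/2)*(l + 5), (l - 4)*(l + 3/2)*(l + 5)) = l^3 + 5*l^2/2 - 37*l/2 - 30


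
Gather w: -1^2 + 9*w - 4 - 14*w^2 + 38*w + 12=-14*w^2 + 47*w + 7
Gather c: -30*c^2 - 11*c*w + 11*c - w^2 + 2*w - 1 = -30*c^2 + c*(11 - 11*w) - w^2 + 2*w - 1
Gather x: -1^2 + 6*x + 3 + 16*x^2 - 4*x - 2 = 16*x^2 + 2*x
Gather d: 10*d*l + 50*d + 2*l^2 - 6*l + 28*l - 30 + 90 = d*(10*l + 50) + 2*l^2 + 22*l + 60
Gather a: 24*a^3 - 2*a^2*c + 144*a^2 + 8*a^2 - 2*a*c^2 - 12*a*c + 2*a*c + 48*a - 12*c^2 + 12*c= 24*a^3 + a^2*(152 - 2*c) + a*(-2*c^2 - 10*c + 48) - 12*c^2 + 12*c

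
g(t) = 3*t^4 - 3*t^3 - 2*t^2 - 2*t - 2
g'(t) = 12*t^3 - 9*t^2 - 4*t - 2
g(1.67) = -1.56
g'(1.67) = 22.11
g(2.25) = 26.09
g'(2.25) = 80.12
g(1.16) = -6.26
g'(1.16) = -0.02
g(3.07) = 152.69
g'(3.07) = 248.11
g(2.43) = 42.89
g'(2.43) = 107.32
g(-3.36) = 478.31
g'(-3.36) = -545.36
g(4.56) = 959.96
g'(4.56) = 930.44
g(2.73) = 83.23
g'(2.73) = 164.16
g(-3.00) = 310.00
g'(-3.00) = -395.00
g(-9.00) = 21724.00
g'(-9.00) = -9443.00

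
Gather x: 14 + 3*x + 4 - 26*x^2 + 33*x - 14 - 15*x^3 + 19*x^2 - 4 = -15*x^3 - 7*x^2 + 36*x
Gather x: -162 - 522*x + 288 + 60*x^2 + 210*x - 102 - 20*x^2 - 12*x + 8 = 40*x^2 - 324*x + 32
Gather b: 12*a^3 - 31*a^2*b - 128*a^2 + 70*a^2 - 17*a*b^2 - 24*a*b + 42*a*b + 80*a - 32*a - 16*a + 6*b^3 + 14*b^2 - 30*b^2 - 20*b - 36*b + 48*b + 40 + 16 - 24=12*a^3 - 58*a^2 + 32*a + 6*b^3 + b^2*(-17*a - 16) + b*(-31*a^2 + 18*a - 8) + 32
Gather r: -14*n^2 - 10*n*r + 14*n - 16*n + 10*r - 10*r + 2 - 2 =-14*n^2 - 10*n*r - 2*n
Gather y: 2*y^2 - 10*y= 2*y^2 - 10*y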